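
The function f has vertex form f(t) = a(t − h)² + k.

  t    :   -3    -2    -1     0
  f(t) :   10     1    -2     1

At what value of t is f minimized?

-1

First differences -9, -3, 3; second difference 6 = 2a, so a = 3.
Expanding, the t-coefficient is −2ah = -6h; matching it to the data gives h = -1, and then k = -2.
So f(t) = 3(t + 1)² − 2.
Hence h = -1.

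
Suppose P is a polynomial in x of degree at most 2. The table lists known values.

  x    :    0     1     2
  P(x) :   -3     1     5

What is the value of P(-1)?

-7

First differences: 4, 4.
Level-1 differences are constant, so P has degree 1.
Fitting a degree-1 polynomial gives P(x) = 4x - 3.
Then P(-1) = -7.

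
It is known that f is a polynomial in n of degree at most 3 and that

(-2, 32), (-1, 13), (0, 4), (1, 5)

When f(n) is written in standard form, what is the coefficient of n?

-4

First differences: -19, -9, 1. Second differences: 10, 10.
Level-2 differences are constant, so f has degree 2.
Fitting a degree-2 polynomial gives f(n) = 5n² - 4n + 4.
The coefficient of n is -4.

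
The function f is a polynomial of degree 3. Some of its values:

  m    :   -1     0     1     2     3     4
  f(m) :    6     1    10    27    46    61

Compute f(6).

55

First differences: -5, 9, 17, 19, 15. Second differences: 14, 8, 2, -4. Third differences: -6, -6, -6.
Level-3 differences are constant, so f has degree 3.
Fitting a degree-3 polynomial gives f(m) = -m³ + 7m² + 3m + 1.
Then f(6) = 55.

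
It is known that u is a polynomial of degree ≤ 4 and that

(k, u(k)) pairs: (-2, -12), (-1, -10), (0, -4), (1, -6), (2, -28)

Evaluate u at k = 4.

First differences: 2, 6, -2, -22. Second differences: 4, -8, -20. Third differences: -12, -12.
Level-3 differences are constant, so u has degree 3.
Fitting a degree-3 polynomial gives u(k) = -2k³ - 4k² + 4k - 4.
Then u(4) = -180.

-180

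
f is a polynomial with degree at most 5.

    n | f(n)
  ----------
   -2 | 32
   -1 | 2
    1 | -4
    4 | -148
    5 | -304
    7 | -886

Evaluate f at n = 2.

-16

Write f(n) = an^5 + bn^4 + cn³ + dn² + en + p; the 6 given values yield a linear system in the 6 coefficients.
Solving, the top 2 coefficients vanish, and f(n) = -3n³ + 3n² - 4.
Then f(2) = -16.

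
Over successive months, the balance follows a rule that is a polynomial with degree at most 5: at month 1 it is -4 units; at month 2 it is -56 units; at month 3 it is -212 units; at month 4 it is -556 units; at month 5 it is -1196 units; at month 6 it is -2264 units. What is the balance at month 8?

Write the value at n as T(n).
First differences: -52, -156, -344, -640, -1068. Second differences: -104, -188, -296, -428. Third differences: -84, -108, -132. Fourth differences: -24, -24.
Level-4 differences are constant, so T has degree 4.
Fitting a degree-4 polynomial gives T(n) = -n^4 - 4n³ - 3n² + 4.
Then T(8) = -6332.

-6332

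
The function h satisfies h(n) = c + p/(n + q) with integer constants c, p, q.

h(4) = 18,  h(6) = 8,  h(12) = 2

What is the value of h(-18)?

(h(n) − c)(n + q) = p for each data point; the three points give a linear system in c and q, then p follows.
Solving: c = -2, q = -2, p = 40, so h(n) = -2 + 40/(n − 2).
Then h(-18) = -2 + 40/(-20) = -4.

-4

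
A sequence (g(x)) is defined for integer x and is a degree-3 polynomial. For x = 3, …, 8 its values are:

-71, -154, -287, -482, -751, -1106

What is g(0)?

-2

Write g(x) = ax³ + bx² + cx + d; the 6 given values yield a linear system in the 4 coefficients.
Solving, g(x) = -2x³ - x² - 2x - 2.
The constant term is g(0) = -2.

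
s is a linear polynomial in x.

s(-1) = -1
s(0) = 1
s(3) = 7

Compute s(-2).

-3

Write s(x) = ax + b; the 3 given values yield a linear system in the 2 coefficients.
Solving, s(x) = 2x + 1.
Then s(-2) = -3.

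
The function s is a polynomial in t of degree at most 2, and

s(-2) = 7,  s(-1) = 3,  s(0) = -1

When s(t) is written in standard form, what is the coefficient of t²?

0

First differences: -4, -4.
Level-1 differences are constant, so s has degree 1.
Fitting a degree-1 polynomial gives s(t) = -4t - 1.
The coefficient of t² is 0.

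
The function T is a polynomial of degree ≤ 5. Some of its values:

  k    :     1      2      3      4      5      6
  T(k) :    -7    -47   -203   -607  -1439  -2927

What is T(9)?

-14327

First differences: -40, -156, -404, -832, -1488. Second differences: -116, -248, -428, -656. Third differences: -132, -180, -228. Fourth differences: -48, -48.
Level-4 differences are constant, so T has degree 4.
Fitting a degree-4 polynomial gives T(k) = -2k^4 - 2k³ + 4k² - 8k + 1.
Then T(9) = -14327.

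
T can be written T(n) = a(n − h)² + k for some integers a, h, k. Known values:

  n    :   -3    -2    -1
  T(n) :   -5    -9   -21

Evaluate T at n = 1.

First differences -4, -12; second difference -8 = 2a, so a = -4.
Expanding, the n-coefficient is −2ah = 8h; matching it to the data gives h = -3, and then k = -5.
So T(n) = -4(n + 3)² − 5.
T(1) = -4·4² − 5 = -69.

-69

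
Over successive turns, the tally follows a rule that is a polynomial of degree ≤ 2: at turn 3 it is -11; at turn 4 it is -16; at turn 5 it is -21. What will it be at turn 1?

-1

Write the value at m as T(m).
Write T(m) = am² + bm + c; the 3 given values yield a linear system in the 3 coefficients.
Solving, the leading coefficient vanishes, and T(m) = -5m + 4.
Then T(1) = -1.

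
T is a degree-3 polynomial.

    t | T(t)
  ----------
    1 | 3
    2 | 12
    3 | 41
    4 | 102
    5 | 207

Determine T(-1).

-3

First differences: 9, 29, 61, 105. Second differences: 20, 32, 44. Third differences: 12, 12.
Level-3 differences are constant, so T has degree 3.
Fitting a degree-3 polynomial gives T(t) = 2t³ - 2t² + t + 2.
Then T(-1) = -3.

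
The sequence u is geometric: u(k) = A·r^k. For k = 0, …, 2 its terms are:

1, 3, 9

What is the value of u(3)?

27

Consecutive ratio: 3/1 = 3, and 9/3 = 3, so r = 3.
Then A·3^0 = 1 gives A = 1, and u(k) = 1·3^k.
u(3) = 1·3^3 = 27.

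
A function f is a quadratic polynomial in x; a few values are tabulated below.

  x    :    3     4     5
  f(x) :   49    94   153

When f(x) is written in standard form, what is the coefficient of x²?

7

Write f(x) = ax² + bx + c; the 3 given values yield a linear system in the 3 coefficients.
Solving, f(x) = 7x² - 4x - 2.
The coefficient of x² is 7.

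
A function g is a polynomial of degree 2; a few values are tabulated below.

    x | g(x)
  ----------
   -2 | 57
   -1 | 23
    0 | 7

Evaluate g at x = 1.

Write g(x) = ax² + bx + c; the 3 given values yield a linear system in the 3 coefficients.
Solving, g(x) = 9x² - 7x + 7.
Then g(1) = 9.

9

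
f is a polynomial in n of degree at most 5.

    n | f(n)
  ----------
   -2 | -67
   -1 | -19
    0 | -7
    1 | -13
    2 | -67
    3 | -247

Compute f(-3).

Write f(n) = an^5 + bn^4 + cn³ + dn² + en + p; the 6 given values yield a linear system in the 6 coefficients.
Solving, the leading coefficient vanishes, and f(n) = -2n^4 - n³ - 7n² + 4n - 7.
Then f(-3) = -217.

-217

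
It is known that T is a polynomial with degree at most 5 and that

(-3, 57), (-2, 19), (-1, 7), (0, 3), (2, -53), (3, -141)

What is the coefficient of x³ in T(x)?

-3

Write T(x) = ax^5 + bx^4 + cx³ + dx² + ex + p; the 6 given values yield a linear system in the 6 coefficients.
Solving, the top 2 coefficients vanish, and T(x) = -3x³ - 5x² - 6x + 3.
The coefficient of x³ is -3.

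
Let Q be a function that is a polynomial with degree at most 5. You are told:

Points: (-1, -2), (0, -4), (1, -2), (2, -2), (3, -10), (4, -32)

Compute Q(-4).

Write Q(k) = ak^5 + bk^4 + ck³ + dk² + ek + p; the 6 given values yield a linear system in the 6 coefficients.
Solving, the top 2 coefficients vanish, and Q(k) = -k³ + 2k² + k - 4.
Then Q(-4) = 88.

88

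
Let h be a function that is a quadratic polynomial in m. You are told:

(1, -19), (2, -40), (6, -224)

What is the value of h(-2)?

-16

Write h(m) = am² + bm + c; the 3 given values yield a linear system in the 3 coefficients.
Solving, h(m) = -5m² - 6m - 8.
Then h(-2) = -16.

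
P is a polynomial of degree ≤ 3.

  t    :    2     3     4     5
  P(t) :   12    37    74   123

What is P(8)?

342

First differences: 25, 37, 49. Second differences: 12, 12.
Level-2 differences are constant, so P has degree 2.
Fitting a degree-2 polynomial gives P(t) = 6t² - 5t - 2.
Then P(8) = 342.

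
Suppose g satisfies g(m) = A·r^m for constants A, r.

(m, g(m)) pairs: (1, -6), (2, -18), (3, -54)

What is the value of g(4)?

-162

Consecutive ratio: -18/(-6) = 3, and -54/(-18) = 3, so r = 3.
Then A·3^1 = -6 gives A = -2, and g(m) = -2·3^m.
g(4) = -2·3^4 = -162.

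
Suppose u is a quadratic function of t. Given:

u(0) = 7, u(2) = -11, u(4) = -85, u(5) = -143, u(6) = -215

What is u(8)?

-401

Write u(t) = at² + bt + c; the 5 given values yield a linear system in the 3 coefficients.
Solving, u(t) = -7t² + 5t + 7.
Then u(8) = -401.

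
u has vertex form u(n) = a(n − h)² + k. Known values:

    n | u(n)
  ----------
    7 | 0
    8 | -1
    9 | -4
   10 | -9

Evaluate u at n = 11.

First differences -1, -3, -5; second difference -2 = 2a, so a = -1.
Expanding, the n-coefficient is −2ah = 2h; matching it to the data gives h = 7, and then k = 0.
So u(n) = -1(n − 7)² + 0.
u(11) = -1·4² + 0 = -16.

-16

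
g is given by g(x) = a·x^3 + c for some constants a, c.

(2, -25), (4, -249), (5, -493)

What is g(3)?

-101

From g(2) = -25 and g(4) = -249: 8a + c = -25 and 64a + c = -249.
Subtracting: 56a = -224, so a = -4; then c = -25 − (-4)·8 = 7.
So g(x) = -4x³ + 7, and g(3) = -101.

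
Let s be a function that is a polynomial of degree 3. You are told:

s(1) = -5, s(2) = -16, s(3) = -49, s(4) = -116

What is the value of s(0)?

-4

Write s(k) = ak³ + bk² + ck + d; the 4 given values yield a linear system in the 4 coefficients.
Solving, s(k) = -2k³ + k² - 4.
Then s(0) = -4.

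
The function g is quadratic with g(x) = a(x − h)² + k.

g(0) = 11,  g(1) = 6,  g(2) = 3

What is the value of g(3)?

2

First differences -5, -3; second difference 2 = 2a, so a = 1.
Expanding, the x-coefficient is −2ah = -2h; matching it to the data gives h = 3, and then k = 2.
So g(x) = 1(x − 3)² + 2.
g(3) = 1·0² + 2 = 2.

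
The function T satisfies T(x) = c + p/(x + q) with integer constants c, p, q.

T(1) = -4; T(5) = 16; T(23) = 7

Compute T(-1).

1

(T(x) − c)(x + q) = p for each data point; the three points give a linear system in c and q, then p follows.
Solving: c = 6, q = -3, p = 20, so T(x) = 6 + 20/(x − 3).
Then T(-1) = 6 + 20/(-4) = 1.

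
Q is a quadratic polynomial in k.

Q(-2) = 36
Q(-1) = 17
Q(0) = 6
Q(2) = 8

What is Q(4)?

42

Write Q(k) = ak² + bk + c; the 4 given values yield a linear system in the 3 coefficients.
Solving, Q(k) = 4k² - 7k + 6.
Then Q(4) = 42.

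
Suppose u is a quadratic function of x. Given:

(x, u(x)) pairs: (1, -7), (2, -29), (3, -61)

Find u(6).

Write u(x) = ax² + bx + c; the 3 given values yield a linear system in the 3 coefficients.
Solving, u(x) = -5x² - 7x + 5.
Then u(6) = -217.

-217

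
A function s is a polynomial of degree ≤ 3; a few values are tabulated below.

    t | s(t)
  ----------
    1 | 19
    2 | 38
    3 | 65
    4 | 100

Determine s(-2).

First differences: 19, 27, 35. Second differences: 8, 8.
Level-2 differences are constant, so s has degree 2.
Fitting a degree-2 polynomial gives s(t) = 4t² + 7t + 8.
Then s(-2) = 10.

10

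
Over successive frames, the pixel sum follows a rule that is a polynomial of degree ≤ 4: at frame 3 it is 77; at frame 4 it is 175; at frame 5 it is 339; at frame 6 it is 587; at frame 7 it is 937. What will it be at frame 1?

Write the value at t as f(t).
First differences: 98, 164, 248, 350. Second differences: 66, 84, 102. Third differences: 18, 18.
Level-3 differences are constant, so f has degree 3.
Fitting a degree-3 polynomial gives f(t) = 3t³ - 3t² + 8t - 1.
Then f(1) = 7.

7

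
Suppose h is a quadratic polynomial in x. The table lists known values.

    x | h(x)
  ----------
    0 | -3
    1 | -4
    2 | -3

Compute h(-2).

5

Write h(x) = ax² + bx + c; the 3 given values yield a linear system in the 3 coefficients.
Solving, h(x) = x² - 2x - 3.
Then h(-2) = 5.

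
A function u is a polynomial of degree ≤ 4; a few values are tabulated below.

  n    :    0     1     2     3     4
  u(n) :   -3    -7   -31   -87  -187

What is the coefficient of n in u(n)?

Write u(n) = an^4 + bn³ + cn² + dn + e; the 5 given values yield a linear system in the 5 coefficients.
Solving, the leading coefficient vanishes, and u(n) = -2n³ - 4n² + 2n - 3.
The coefficient of n is 2.

2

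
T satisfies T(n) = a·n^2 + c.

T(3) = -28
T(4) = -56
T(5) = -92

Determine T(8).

-248

From T(3) = -28 and T(4) = -56: 9a + c = -28 and 16a + c = -56.
Subtracting: 7a = -28, so a = -4; then c = -28 − (-4)·9 = 8.
So T(n) = -4n² + 8, and T(8) = -248.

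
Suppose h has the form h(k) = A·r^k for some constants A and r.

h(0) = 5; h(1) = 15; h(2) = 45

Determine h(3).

135

Consecutive ratio: 15/5 = 3, and 45/15 = 3, so r = 3.
Then A·3^0 = 5 gives A = 5, and h(k) = 5·3^k.
h(3) = 5·3^3 = 135.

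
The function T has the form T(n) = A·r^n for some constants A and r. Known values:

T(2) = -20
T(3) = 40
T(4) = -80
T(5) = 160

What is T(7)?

640

Consecutive ratio: 40/(-20) = -2, and -80/40 = -2, so r = -2.
Then A·(-2)^2 = -20 gives A = -5, and T(n) = -5·(-2)^n.
T(7) = -5·(-2)^7 = 640.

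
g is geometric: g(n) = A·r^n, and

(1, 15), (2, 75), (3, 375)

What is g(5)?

Consecutive ratio: 75/15 = 5, and 375/75 = 5, so r = 5.
Then A·5^1 = 15 gives A = 3, and g(n) = 3·5^n.
g(5) = 3·5^5 = 9375.

9375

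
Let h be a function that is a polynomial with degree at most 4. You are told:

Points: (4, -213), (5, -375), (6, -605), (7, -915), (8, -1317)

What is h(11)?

Write h(k) = ak^4 + bk³ + ck² + dk + e; the 5 given values yield a linear system in the 5 coefficients.
Solving, the leading coefficient vanishes, and h(k) = -2k³ - 4k² - 4k - 5.
Then h(11) = -3195.

-3195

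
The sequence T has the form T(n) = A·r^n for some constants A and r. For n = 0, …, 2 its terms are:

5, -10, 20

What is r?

-2

Consecutive ratio: -10/5 = -2, and 20/(-10) = -2, so r = -2.
Then A·(-2)^0 = 5 gives A = 5, and T(n) = 5·(-2)^n.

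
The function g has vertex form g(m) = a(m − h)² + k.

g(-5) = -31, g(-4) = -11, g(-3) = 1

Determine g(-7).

First differences 20, 12; second difference -8 = 2a, so a = -4.
Expanding, the m-coefficient is −2ah = 8h; matching it to the data gives h = -2, and then k = 5.
So g(m) = -4(m + 2)² + 5.
g(-7) = -4·(-5)² + 5 = -95.

-95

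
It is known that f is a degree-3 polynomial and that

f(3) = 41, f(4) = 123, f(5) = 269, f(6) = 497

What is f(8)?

1271

Write f(t) = at³ + bt² + ct + d; the 4 given values yield a linear system in the 4 coefficients.
Solving, f(t) = 3t³ - 4t² - t - 1.
Then f(8) = 1271.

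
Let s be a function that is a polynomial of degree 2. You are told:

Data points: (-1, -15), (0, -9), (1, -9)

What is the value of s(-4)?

-69

Write s(n) = an² + bn + c; the 3 given values yield a linear system in the 3 coefficients.
Solving, s(n) = -3n² + 3n - 9.
Then s(-4) = -69.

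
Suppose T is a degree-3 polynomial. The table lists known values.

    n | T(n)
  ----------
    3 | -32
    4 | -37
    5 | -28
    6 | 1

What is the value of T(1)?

Write T(n) = an³ + bn² + cn + d; the 4 given values yield a linear system in the 4 coefficients.
Solving, T(n) = n³ - 5n² - 7n + 7.
Then T(1) = -4.

-4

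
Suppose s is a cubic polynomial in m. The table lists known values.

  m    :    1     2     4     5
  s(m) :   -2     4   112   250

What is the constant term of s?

0

Write s(m) = am³ + bm² + cm + d; the 4 given values yield a linear system in the 4 coefficients.
Solving, s(m) = 3m³ - 5m².
The constant term is s(0) = 0.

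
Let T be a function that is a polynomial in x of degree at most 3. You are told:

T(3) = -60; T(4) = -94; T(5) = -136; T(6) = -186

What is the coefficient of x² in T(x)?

Write T(x) = ax³ + bx² + cx + d; the 4 given values yield a linear system in the 4 coefficients.
Solving, the leading coefficient vanishes, and T(x) = -4x² - 6x - 6.
The coefficient of x² is -4.

-4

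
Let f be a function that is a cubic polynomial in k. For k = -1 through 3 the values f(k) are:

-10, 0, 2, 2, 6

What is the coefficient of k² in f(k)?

Write f(k) = ak³ + bk² + ck + d; the 5 given values yield a linear system in the 4 coefficients.
Solving, f(k) = k³ - 4k² + 5k.
The coefficient of k² is -4.

-4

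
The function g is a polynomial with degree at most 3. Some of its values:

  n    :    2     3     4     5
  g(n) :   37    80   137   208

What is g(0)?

First differences: 43, 57, 71. Second differences: 14, 14.
Level-2 differences are constant, so g has degree 2.
Fitting a degree-2 polynomial gives g(n) = 7n² + 8n - 7.
The constant term is g(0) = -7.

-7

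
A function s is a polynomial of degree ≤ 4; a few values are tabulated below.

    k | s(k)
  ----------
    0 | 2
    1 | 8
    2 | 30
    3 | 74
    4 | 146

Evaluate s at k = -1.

6

First differences: 6, 22, 44, 72. Second differences: 16, 22, 28. Third differences: 6, 6.
Level-3 differences are constant, so s has degree 3.
Fitting a degree-3 polynomial gives s(k) = k³ + 5k² + 2.
Then s(-1) = 6.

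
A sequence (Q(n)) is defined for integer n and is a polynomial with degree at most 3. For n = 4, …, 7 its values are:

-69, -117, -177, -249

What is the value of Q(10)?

First differences: -48, -60, -72. Second differences: -12, -12.
Level-2 differences are constant, so Q has degree 2.
Fitting a degree-2 polynomial gives Q(n) = -6n² + 6n + 3.
Then Q(10) = -537.

-537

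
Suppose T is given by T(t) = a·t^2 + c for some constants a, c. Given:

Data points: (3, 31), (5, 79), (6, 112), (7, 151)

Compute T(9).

From T(3) = 31 and T(5) = 79: 9a + c = 31 and 25a + c = 79.
Subtracting: 16a = 48, so a = 3; then c = 31 − 3·9 = 4.
So T(t) = 3t² + 4, and T(9) = 247.

247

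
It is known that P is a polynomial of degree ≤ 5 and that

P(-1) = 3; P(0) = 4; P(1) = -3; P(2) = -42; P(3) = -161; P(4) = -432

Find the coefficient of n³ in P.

Write P(n) = an^5 + bn^4 + cn³ + dn² + en + p; the 6 given values yield a linear system in the 6 coefficients.
Solving, the leading coefficient vanishes, and P(n) = -n^4 - 2n³ - 3n² - n + 4.
The coefficient of n³ is -2.

-2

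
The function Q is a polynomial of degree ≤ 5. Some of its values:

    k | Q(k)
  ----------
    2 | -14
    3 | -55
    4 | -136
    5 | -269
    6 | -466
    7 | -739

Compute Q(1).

Write Q(k) = ak^5 + bk^4 + ck³ + dk² + ek + p; the 6 given values yield a linear system in the 6 coefficients.
Solving, the top 2 coefficients vanish, and Q(k) = -2k³ - 2k² + 7k - 4.
Then Q(1) = -1.

-1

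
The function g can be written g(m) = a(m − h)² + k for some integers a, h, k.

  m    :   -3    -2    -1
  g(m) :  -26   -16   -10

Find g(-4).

First differences 10, 6; second difference -4 = 2a, so a = -2.
Expanding, the m-coefficient is −2ah = 4h; matching it to the data gives h = 0, and then k = -8.
So g(m) = -2(m + 0)² − 8.
g(-4) = -2·(-4)² − 8 = -40.

-40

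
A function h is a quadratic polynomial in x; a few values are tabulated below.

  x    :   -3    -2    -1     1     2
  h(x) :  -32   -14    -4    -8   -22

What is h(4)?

-74

Write h(x) = ax² + bx + c; the 5 given values yield a linear system in the 3 coefficients.
Solving, h(x) = -4x² - 2x - 2.
Then h(4) = -74.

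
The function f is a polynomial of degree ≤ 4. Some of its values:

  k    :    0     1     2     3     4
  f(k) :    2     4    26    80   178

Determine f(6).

Write f(k) = ak^4 + bk³ + ck² + dk + e; the 5 given values yield a linear system in the 5 coefficients.
Solving, the leading coefficient vanishes, and f(k) = 2k³ + 4k² - 4k + 2.
Then f(6) = 554.

554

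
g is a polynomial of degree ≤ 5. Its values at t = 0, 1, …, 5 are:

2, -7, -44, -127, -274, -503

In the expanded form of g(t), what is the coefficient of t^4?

Write g(t) = at^5 + bt^4 + ct³ + dt² + et + p; the 6 given values yield a linear system in the 6 coefficients.
Solving, the top 2 coefficients vanish, and g(t) = -3t³ - 5t² - t + 2.
The coefficient of t^4 is 0.

0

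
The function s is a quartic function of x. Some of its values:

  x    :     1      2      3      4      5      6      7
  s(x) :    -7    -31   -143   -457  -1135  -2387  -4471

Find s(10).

Write s(x) = ax^4 + bx³ + cx² + dx + e; the 7 given values yield a linear system in the 5 coefficients.
Solving, s(x) = -2x^4 + x³ - x - 5.
Then s(10) = -19015.

-19015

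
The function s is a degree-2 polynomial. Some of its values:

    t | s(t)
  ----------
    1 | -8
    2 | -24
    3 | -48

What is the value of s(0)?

Write s(t) = at² + bt + c; the 3 given values yield a linear system in the 3 coefficients.
Solving, s(t) = -4t² - 4t.
Then s(0) = 0.

0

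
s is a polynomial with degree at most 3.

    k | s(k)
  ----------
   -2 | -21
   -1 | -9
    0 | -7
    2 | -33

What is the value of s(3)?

Write s(k) = ak³ + bk² + ck + d; the 4 given values yield a linear system in the 4 coefficients.
Solving, the leading coefficient vanishes, and s(k) = -5k² - 3k - 7.
Then s(3) = -61.

-61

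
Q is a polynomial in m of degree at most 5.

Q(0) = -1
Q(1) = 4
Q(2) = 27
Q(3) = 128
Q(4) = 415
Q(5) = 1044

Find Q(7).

First differences: 5, 23, 101, 287, 629. Second differences: 18, 78, 186, 342. Third differences: 60, 108, 156. Fourth differences: 48, 48.
Level-4 differences are constant, so Q has degree 4.
Fitting a degree-4 polynomial gives Q(m) = 2m^4 - 2m³ + m² + 4m - 1.
Then Q(7) = 4192.

4192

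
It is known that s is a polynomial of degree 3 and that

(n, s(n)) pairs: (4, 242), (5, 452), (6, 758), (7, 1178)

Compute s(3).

110

Write s(n) = an³ + bn² + cn + d; the 4 given values yield a linear system in the 4 coefficients.
Solving, s(n) = 3n³ + 3n² + 2.
Then s(3) = 110.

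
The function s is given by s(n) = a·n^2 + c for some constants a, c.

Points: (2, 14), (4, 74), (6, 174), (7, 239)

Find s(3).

39

From s(2) = 14 and s(4) = 74: 4a + c = 14 and 16a + c = 74.
Subtracting: 12a = 60, so a = 5; then c = 14 − 5·4 = -6.
So s(n) = 5n² − 6, and s(3) = 39.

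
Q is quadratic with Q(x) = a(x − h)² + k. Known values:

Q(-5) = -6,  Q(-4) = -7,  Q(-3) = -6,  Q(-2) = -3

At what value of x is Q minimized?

First differences -1, 1, 3; second difference 2 = 2a, so a = 1.
Expanding, the x-coefficient is −2ah = -2h; matching it to the data gives h = -4, and then k = -7.
So Q(x) = 1(x + 4)² − 7.
Hence h = -4.

-4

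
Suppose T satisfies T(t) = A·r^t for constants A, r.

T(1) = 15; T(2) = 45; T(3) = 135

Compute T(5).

Consecutive ratio: 45/15 = 3, and 135/45 = 3, so r = 3.
Then A·3^1 = 15 gives A = 5, and T(t) = 5·3^t.
T(5) = 5·3^5 = 1215.

1215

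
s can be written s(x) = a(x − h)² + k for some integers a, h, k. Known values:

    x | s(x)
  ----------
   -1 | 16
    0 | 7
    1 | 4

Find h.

First differences -9, -3; second difference 6 = 2a, so a = 3.
Expanding, the x-coefficient is −2ah = -6h; matching it to the data gives h = 1, and then k = 4.
So s(x) = 3(x − 1)² + 4.
Hence h = 1.

1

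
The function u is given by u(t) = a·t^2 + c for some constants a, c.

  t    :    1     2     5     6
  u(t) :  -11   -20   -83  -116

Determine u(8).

From u(1) = -11 and u(2) = -20: 1a + c = -11 and 4a + c = -20.
Subtracting: 3a = -9, so a = -3; then c = -11 − (-3)·1 = -8.
So u(t) = -3t² − 8, and u(8) = -200.

-200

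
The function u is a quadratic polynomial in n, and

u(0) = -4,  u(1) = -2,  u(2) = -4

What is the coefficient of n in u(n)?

Write u(n) = an² + bn + c; the 3 given values yield a linear system in the 3 coefficients.
Solving, u(n) = -2n² + 4n - 4.
The coefficient of n is 4.

4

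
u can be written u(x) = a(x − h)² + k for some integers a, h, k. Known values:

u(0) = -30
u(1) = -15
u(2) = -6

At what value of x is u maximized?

First differences 15, 9; second difference -6 = 2a, so a = -3.
Expanding, the x-coefficient is −2ah = 6h; matching it to the data gives h = 3, and then k = -3.
So u(x) = -3(x − 3)² − 3.
Hence h = 3.

3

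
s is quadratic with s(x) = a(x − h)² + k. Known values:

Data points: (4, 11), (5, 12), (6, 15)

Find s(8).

First differences 1, 3; second difference 2 = 2a, so a = 1.
Expanding, the x-coefficient is −2ah = -2h; matching it to the data gives h = 4, and then k = 11.
So s(x) = 1(x − 4)² + 11.
s(8) = 1·4² + 11 = 27.

27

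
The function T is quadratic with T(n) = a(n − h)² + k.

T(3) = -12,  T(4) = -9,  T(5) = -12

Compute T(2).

-21

First differences 3, -3; second difference -6 = 2a, so a = -3.
Expanding, the n-coefficient is −2ah = 6h; matching it to the data gives h = 4, and then k = -9.
So T(n) = -3(n − 4)² − 9.
T(2) = -3·(-2)² − 9 = -21.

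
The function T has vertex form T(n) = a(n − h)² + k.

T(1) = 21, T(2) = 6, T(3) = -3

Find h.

First differences -15, -9; second difference 6 = 2a, so a = 3.
Expanding, the n-coefficient is −2ah = -6h; matching it to the data gives h = 4, and then k = -6.
So T(n) = 3(n − 4)² − 6.
Hence h = 4.

4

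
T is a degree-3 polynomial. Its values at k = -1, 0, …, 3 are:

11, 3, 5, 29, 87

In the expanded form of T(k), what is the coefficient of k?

Write T(k) = ak³ + bk² + ck + d; the 5 given values yield a linear system in the 4 coefficients.
Solving, T(k) = 2k³ + 5k² - 5k + 3.
The coefficient of k is -5.

-5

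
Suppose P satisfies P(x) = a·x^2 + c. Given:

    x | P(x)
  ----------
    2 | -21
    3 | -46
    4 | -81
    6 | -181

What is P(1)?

-6

From P(2) = -21 and P(3) = -46: 4a + c = -21 and 9a + c = -46.
Subtracting: 5a = -25, so a = -5; then c = -21 − (-5)·4 = -1.
So P(x) = -5x² − 1, and P(1) = -6.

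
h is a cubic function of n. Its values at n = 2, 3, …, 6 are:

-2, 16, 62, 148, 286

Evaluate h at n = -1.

Write h(n) = an³ + bn² + cn + d; the 5 given values yield a linear system in the 4 coefficients.
Solving, h(n) = 2n³ - 4n² - 2.
Then h(-1) = -8.

-8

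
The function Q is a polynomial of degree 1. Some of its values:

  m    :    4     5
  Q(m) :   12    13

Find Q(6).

14

Write Q(m) = am + b; the 2 given values yield a linear system in the 2 coefficients.
Solving, Q(m) = m + 8.
Then Q(6) = 14.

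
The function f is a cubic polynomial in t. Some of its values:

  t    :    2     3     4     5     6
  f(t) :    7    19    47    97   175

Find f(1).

5

First differences: 12, 28, 50, 78. Second differences: 16, 22, 28. Third differences: 6, 6.
Level-3 differences are constant, so f has degree 3.
Fitting a degree-3 polynomial gives f(t) = t³ - t² - 2t + 7.
Then f(1) = 5.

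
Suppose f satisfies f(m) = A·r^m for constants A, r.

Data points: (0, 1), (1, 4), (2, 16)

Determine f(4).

Consecutive ratio: 4/1 = 4, and 16/4 = 4, so r = 4.
Then A·4^0 = 1 gives A = 1, and f(m) = 1·4^m.
f(4) = 1·4^4 = 256.

256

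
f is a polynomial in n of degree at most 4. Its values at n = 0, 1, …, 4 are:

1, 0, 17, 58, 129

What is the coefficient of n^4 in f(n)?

First differences: -1, 17, 41, 71. Second differences: 18, 24, 30. Third differences: 6, 6.
Level-3 differences are constant, so f has degree 3.
Fitting a degree-3 polynomial gives f(n) = n³ + 6n² - 8n + 1.
The coefficient of n^4 is 0.

0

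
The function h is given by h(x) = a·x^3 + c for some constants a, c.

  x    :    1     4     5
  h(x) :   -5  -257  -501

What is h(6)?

-865

From h(1) = -5 and h(4) = -257: 1a + c = -5 and 64a + c = -257.
Subtracting: 63a = -252, so a = -4; then c = -5 − (-4)·1 = -1.
So h(x) = -4x³ − 1, and h(6) = -865.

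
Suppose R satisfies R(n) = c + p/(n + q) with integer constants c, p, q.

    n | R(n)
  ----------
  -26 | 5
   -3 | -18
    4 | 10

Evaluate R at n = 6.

(R(n) − c)(n + q) = p for each data point; the three points give a linear system in c and q, then p follows.
Solving: c = 6, q = 2, p = 24, so R(n) = 6 + 24/(n + 2).
Then R(6) = 6 + 24/8 = 9.

9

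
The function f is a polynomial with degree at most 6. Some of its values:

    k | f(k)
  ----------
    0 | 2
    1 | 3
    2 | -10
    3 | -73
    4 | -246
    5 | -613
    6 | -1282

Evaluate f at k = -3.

First differences: 1, -13, -63, -173, -367, -669. Second differences: -14, -50, -110, -194, -302. Third differences: -36, -60, -84, -108. Fourth differences: -24, -24, -24.
Level-4 differences are constant, so f has degree 4.
Fitting a degree-4 polynomial gives f(k) = -k^4 + 2k + 2.
Then f(-3) = -85.

-85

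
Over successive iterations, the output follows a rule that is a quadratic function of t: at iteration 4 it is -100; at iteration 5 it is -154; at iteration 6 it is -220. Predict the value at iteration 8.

-388

Write the value at t as T(t).
Write T(t) = at² + bt + c; the 3 given values yield a linear system in the 3 coefficients.
Solving, T(t) = -6t² - 4.
Then T(8) = -388.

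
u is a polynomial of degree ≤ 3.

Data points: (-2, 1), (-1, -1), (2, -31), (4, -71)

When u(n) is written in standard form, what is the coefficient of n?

Write u(n) = an³ + bn² + cn + d; the 4 given values yield a linear system in the 4 coefficients.
Solving, the leading coefficient vanishes, and u(n) = -2n² - 8n - 7.
The coefficient of n is -8.

-8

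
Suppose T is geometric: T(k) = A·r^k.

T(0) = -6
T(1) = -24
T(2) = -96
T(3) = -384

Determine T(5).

Consecutive ratio: -24/(-6) = 4, and -96/(-24) = 4, so r = 4.
Then A·4^0 = -6 gives A = -6, and T(k) = -6·4^k.
T(5) = -6·4^5 = -6144.

-6144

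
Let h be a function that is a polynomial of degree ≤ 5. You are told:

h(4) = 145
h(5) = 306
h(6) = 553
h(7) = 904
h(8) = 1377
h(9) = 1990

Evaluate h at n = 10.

2761

Write h(n) = an^5 + bn^4 + cn³ + dn² + en + p; the 6 given values yield a linear system in the 6 coefficients.
Solving, the top 2 coefficients vanish, and h(n) = 3n³ - 2n² - 4n + 1.
Then h(10) = 2761.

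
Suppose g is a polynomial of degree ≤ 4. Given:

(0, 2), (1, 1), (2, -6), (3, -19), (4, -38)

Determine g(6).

Write g(m) = am^4 + bm³ + cm² + dm + e; the 5 given values yield a linear system in the 5 coefficients.
Solving, the top 2 coefficients vanish, and g(m) = -3m² + 2m + 2.
Then g(6) = -94.

-94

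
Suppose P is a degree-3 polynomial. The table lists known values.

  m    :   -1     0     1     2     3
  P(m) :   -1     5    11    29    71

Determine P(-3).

-61

Write P(m) = am³ + bm² + cm + d; the 5 given values yield a linear system in the 4 coefficients.
Solving, P(m) = 2m³ + 4m + 5.
Then P(-3) = -61.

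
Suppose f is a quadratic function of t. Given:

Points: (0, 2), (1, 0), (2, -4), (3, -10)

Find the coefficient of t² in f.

-1

Write f(t) = at² + bt + c; the 4 given values yield a linear system in the 3 coefficients.
Solving, f(t) = -t² - t + 2.
The coefficient of t² is -1.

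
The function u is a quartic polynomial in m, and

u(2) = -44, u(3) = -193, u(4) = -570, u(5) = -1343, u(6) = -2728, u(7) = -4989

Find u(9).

-13435

First differences: -149, -377, -773, -1385, -2261. Second differences: -228, -396, -612, -876. Third differences: -168, -216, -264. Fourth differences: -48, -48.
Level-4 differences are constant, so u has degree 4.
Fitting a degree-4 polynomial gives u(m) = -2m^4 - 4m² + m + 2.
Then u(9) = -13435.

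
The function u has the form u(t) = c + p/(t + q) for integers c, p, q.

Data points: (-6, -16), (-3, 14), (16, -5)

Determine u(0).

(u(t) − c)(t + q) = p for each data point; the three points give a linear system in c and q, then p follows.
Solving: c = -6, q = 4, p = 20, so u(t) = -6 + 20/(t + 4).
Then u(0) = -6 + 20/4 = -1.

-1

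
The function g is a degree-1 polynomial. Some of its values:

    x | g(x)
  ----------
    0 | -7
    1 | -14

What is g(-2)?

Write g(x) = ax + b; the 2 given values yield a linear system in the 2 coefficients.
Solving, g(x) = -7x - 7.
Then g(-2) = 7.

7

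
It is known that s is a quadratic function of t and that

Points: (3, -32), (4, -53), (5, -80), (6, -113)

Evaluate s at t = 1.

First differences: -21, -27, -33. Second differences: -6, -6.
Level-2 differences are constant, so s has degree 2.
Fitting a degree-2 polynomial gives s(t) = -3t² - 5.
Then s(1) = -8.

-8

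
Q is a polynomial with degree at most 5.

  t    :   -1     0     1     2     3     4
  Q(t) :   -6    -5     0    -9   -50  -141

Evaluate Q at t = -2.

15

Write Q(t) = at^5 + bt^4 + ct³ + dt² + et + p; the 6 given values yield a linear system in the 6 coefficients.
Solving, the top 2 coefficients vanish, and Q(t) = -3t³ + 2t² + 6t - 5.
Then Q(-2) = 15.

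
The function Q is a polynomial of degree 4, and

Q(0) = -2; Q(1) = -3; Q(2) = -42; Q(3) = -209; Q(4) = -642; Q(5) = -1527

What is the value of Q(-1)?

3

Write Q(m) = am^4 + bm³ + cm² + dm + e; the 6 given values yield a linear system in the 5 coefficients.
Solving, Q(m) = -2m^4 - 3m³ + 4m² - 2.
Then Q(-1) = 3.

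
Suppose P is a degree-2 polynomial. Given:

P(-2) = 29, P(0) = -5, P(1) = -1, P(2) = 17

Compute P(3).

49

Write P(t) = at² + bt + c; the 4 given values yield a linear system in the 3 coefficients.
Solving, P(t) = 7t² - 3t - 5.
Then P(3) = 49.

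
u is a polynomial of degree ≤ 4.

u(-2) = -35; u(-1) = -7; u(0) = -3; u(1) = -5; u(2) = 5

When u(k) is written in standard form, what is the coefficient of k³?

3

Write u(k) = ak^4 + bk³ + ck² + dk + e; the 5 given values yield a linear system in the 5 coefficients.
Solving, the leading coefficient vanishes, and u(k) = 3k³ - 3k² - 2k - 3.
The coefficient of k³ is 3.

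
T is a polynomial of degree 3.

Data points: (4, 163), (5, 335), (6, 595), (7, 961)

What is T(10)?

2875

Write T(k) = ak³ + bk² + ck + d; the 4 given values yield a linear system in the 4 coefficients.
Solving, T(k) = 3k³ - k² - 2k - 5.
Then T(10) = 2875.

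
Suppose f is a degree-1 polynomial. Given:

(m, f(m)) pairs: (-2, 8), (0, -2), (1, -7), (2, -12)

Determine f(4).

-22

Write f(m) = am + b; the 4 given values yield a linear system in the 2 coefficients.
Solving, f(m) = -5m - 2.
Then f(4) = -22.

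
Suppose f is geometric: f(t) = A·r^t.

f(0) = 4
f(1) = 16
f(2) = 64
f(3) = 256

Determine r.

Consecutive ratio: 16/4 = 4, and 64/16 = 4, so r = 4.
Then A·4^0 = 4 gives A = 4, and f(t) = 4·4^t.

4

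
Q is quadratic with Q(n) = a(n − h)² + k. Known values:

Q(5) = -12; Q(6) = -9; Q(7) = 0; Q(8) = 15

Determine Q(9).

36

First differences 3, 9, 15; second difference 6 = 2a, so a = 3.
Expanding, the n-coefficient is −2ah = -6h; matching it to the data gives h = 5, and then k = -12.
So Q(n) = 3(n − 5)² − 12.
Q(9) = 3·4² − 12 = 36.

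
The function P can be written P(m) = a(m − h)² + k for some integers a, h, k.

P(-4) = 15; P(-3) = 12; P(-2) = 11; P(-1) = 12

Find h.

First differences -3, -1, 1; second difference 2 = 2a, so a = 1.
Expanding, the m-coefficient is −2ah = -2h; matching it to the data gives h = -2, and then k = 11.
So P(m) = 1(m + 2)² + 11.
Hence h = -2.

-2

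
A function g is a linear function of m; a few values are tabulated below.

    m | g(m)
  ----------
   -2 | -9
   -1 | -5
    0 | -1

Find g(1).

3

First differences: 4, 4.
Level-1 differences are constant, so g has degree 1.
Extending the table by one column gives the next first difference 4, so g(1) = -1 + 4 = 3.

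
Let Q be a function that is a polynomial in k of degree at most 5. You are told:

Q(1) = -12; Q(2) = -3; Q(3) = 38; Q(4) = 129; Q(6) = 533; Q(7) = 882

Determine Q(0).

-7

Write Q(k) = ak^5 + bk^4 + ck³ + dk² + ek + p; the 6 given values yield a linear system in the 6 coefficients.
Solving, the top 2 coefficients vanish, and Q(k) = 3k³ - 2k² - 6k - 7.
Then Q(0) = -7.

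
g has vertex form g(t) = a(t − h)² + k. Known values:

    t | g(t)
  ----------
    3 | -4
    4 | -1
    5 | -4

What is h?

4

First differences 3, -3; second difference -6 = 2a, so a = -3.
Expanding, the t-coefficient is −2ah = 6h; matching it to the data gives h = 4, and then k = -1.
So g(t) = -3(t − 4)² − 1.
Hence h = 4.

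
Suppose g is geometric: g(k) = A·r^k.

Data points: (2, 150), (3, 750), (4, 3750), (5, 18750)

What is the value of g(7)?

Consecutive ratio: 750/150 = 5, and 3750/750 = 5, so r = 5.
Then A·5^2 = 150 gives A = 6, and g(k) = 6·5^k.
g(7) = 6·5^7 = 468750.

468750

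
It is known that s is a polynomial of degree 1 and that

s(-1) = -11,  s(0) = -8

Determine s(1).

Write s(m) = am + b; the 2 given values yield a linear system in the 2 coefficients.
Solving, s(m) = 3m - 8.
Then s(1) = -5.

-5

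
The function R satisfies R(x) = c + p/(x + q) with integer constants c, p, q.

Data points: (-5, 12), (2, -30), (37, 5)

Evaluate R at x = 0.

42

(R(x) − c)(x + q) = p for each data point; the three points give a linear system in c and q, then p follows.
Solving: c = 6, q = -1, p = -36, so R(x) = 6 − 36/(x − 1).
Then R(0) = 6 − 36/(-1) = 42.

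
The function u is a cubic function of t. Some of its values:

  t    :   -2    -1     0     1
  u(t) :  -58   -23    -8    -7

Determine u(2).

Write u(t) = at³ + bt² + ct + d; the 4 given values yield a linear system in the 4 coefficients.
Solving, u(t) = t³ - 7t² + 7t - 8.
Then u(2) = -14.

-14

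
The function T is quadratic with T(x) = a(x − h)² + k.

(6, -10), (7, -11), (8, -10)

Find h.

First differences -1, 1; second difference 2 = 2a, so a = 1.
Expanding, the x-coefficient is −2ah = -2h; matching it to the data gives h = 7, and then k = -11.
So T(x) = 1(x − 7)² − 11.
Hence h = 7.

7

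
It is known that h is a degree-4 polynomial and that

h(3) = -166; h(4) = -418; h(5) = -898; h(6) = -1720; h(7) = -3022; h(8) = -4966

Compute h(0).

2

First differences: -252, -480, -822, -1302, -1944. Second differences: -228, -342, -480, -642. Third differences: -114, -138, -162. Fourth differences: -24, -24.
Level-4 differences are constant, so h has degree 4.
Fitting a degree-4 polynomial gives h(t) = -t^4 - t³ - 5t² - 5t + 2.
Then h(0) = 2.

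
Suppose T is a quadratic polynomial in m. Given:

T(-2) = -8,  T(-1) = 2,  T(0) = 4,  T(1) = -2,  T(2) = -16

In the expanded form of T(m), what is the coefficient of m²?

-4

First differences: 10, 2, -6, -14. Second differences: -8, -8, -8.
Level-2 differences are constant, so T has degree 2.
Fitting a degree-2 polynomial gives T(m) = -4m² - 2m + 4.
The coefficient of m² is -4.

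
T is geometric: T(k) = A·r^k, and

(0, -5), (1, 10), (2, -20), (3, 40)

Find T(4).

Consecutive ratio: 10/(-5) = -2, and -20/10 = -2, so r = -2.
Then A·(-2)^0 = -5 gives A = -5, and T(k) = -5·(-2)^k.
T(4) = -5·(-2)^4 = -80.

-80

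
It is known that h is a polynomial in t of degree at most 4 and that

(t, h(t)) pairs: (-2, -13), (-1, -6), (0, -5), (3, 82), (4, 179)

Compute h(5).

Write h(t) = at^4 + bt³ + ct² + dt + e; the 5 given values yield a linear system in the 5 coefficients.
Solving, the leading coefficient vanishes, and h(t) = 2t³ + 3t² + 2t - 5.
Then h(5) = 330.

330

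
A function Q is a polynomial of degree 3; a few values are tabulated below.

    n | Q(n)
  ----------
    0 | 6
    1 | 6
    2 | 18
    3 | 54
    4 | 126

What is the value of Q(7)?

678

First differences: 0, 12, 36, 72. Second differences: 12, 24, 36. Third differences: 12, 12.
Level-3 differences are constant, so Q has degree 3.
Fitting a degree-3 polynomial gives Q(n) = 2n³ - 2n + 6.
Then Q(7) = 678.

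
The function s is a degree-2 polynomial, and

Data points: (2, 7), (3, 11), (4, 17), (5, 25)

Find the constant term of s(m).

First differences: 4, 6, 8. Second differences: 2, 2.
Level-2 differences are constant, so s has degree 2.
Fitting a degree-2 polynomial gives s(m) = m² - m + 5.
The constant term is s(0) = 5.

5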